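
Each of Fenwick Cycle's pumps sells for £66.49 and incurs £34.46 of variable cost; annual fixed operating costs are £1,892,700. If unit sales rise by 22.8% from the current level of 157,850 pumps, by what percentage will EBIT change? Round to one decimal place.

Total contribution margin = 157,850 × £32.03 = £5,055,935.50.
Operating income = contribution − fixed costs = £5,055,935.50 − £1,892,700 = £3,163,235.50.
Degree of operating leverage = £5,055,935.50 / £3,163,235.50 = 1.5983.
%ΔEBIT = DOL × %ΔSales = 1.5983 × +22.8% = +36.4%.

+36.4%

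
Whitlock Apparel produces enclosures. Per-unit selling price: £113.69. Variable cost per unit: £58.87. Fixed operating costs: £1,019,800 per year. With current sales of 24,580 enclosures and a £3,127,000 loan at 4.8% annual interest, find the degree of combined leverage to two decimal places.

Contribution at this volume is 24,580 × £54.82 = £1,347,475.60.
Operating income = contribution − fixed costs = £1,347,475.60 − £1,019,800 = £327,675.60. Interest = £150,096.00.
DOL = £1,347,475.60 ÷ £327,675.60 = 4.1122; DFL = £327,675.60 ÷ £177,579.60 = 1.8452.
Combined leverage = 4.1122 × 1.8452 = 7.5878.

7.59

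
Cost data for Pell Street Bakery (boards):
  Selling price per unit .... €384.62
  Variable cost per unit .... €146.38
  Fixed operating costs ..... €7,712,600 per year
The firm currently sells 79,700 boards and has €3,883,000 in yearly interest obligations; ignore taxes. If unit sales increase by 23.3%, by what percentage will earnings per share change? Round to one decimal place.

Contribution at this volume is 79,700 × €238.24 = €18,987,728.00.
Subtracting fixed costs: EBIT = €18,987,728.00 − €7,712,600 = €11,275,128.00.
Interest = €3,883,000.00, so EBIT − I = €7,392,128.00.
Degree of combined leverage = contribution ÷ (EBIT − I) = €18,987,728.00 ÷ €7,392,128.00 = 2.5686.
%ΔEPS = DCL × %ΔSales = 2.5686 × +23.3% = +59.8%.

+59.8%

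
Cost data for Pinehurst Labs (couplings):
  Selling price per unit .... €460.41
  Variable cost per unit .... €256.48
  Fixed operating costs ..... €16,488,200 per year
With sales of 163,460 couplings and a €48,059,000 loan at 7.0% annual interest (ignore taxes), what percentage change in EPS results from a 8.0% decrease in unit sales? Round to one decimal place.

-19.8%

Contribution at this volume is 163,460 × €203.93 = €33,334,397.80.
Subtracting fixed costs: EBIT = €33,334,397.80 − €16,488,200 = €16,846,197.80.
After interest of €3,364,130.00, pre-tax earnings = €13,482,067.80.
Degree of combined leverage = contribution ÷ (EBIT − I) = €33,334,397.80 ÷ €13,482,067.80 = 2.4725.
EPS therefore changes by 2.4725 × (-8.0%) = -19.8%.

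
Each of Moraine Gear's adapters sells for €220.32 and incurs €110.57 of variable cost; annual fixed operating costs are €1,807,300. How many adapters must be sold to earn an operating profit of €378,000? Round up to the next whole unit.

Each unit contributes €220.32 − €110.57 = €109.75.
Need Q such that Q × €109.75 − €1,807,300 = €378,000, i.e. Q = €2,185,300 / €109.75 = 19,911.62 → 19,912.

19,912 adapters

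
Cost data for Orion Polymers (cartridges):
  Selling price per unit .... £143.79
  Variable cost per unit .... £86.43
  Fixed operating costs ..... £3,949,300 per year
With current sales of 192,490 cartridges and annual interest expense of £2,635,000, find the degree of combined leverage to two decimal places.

2.48

At 192,490 units, contribution = 192,490 × £57.36 = £11,041,226.40.
Subtracting fixed costs: EBIT = £11,041,226.40 − £3,949,300 = £7,091,926.40. Interest = £2,635,000.00.
DOL = £11,041,226.40 ÷ £7,091,926.40 = 1.5569; DFL = £7,091,926.40 ÷ £4,456,926.40 = 1.5912.
DCL = DOL × DFL = 1.5569 × 1.5912 = 2.4773.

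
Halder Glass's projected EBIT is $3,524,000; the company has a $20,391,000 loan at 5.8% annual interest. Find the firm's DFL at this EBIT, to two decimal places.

1.51

Annual interest charges come to $1,182,678.00.
DFL = EBIT ÷ (EBIT − I) = $3,524,000 ÷ ($3,524,000 − $1,182,678.00) = $3,524,000 ÷ $2,341,322.00 = 1.5051.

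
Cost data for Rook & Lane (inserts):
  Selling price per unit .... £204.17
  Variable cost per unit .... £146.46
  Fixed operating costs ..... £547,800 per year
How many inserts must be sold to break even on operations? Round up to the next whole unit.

9,493 inserts

Contribution margin per unit = £204.17 − £146.46 = £57.71.
Break-even volume = fixed costs ÷ CM per unit = £547,800 ÷ £57.71 = 9,492.29, so 9,493 inserts.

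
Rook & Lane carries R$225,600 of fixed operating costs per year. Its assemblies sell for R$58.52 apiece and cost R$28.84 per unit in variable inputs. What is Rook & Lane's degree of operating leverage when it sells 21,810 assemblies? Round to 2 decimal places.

1.53

Contribution at this volume is 21,810 × R$29.68 = R$647,320.80.
Operating income = contribution − fixed costs = R$647,320.80 − R$225,600 = R$421,720.80.
So DOL = total CM / EBIT = R$647,320.80 / R$421,720.80 = 1.5350.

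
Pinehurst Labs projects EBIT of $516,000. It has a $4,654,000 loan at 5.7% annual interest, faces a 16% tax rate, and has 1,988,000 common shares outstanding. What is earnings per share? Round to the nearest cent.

$0.11

Interest = $265,278.00, so EBT = $516,000 − $265,278.00 = $250,722.00.
After tax at 16%: net income = $250,722.00 × 0.84 = $210,606.48.
Per share: $210,606.48 / 1,988,000 shares = $0.11.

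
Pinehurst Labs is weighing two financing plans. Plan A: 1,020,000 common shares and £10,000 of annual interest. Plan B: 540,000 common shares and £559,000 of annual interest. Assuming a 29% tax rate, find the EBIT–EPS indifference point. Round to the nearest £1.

Set EPS_A = EPS_B: (EBIT − £10,000)(1 − 0.29) ÷ 1,020,000 = (EBIT − £559,000)(1 − 0.29) ÷ 540,000.
The (1 − t) factor cancels: (EBIT − 10,000) × 540,000 = (EBIT − 559,000) × 1,020,000.
EBIT × (1,020,000 − 540,000) = 559,000 × 1,020,000 − 10,000 × 540,000 = 564,780,000,000, so EBIT = 564,780,000,000 ÷ 480,000 = 1,176,625.00.

£1,176,625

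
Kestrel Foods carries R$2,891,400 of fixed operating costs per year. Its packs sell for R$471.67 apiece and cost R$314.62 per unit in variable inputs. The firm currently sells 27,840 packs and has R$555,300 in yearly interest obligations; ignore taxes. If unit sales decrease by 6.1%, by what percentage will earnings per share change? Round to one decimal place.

Contribution at this volume is 27,840 × R$157.05 = R$4,372,272.00.
EBIT = R$4,372,272.00 − R$2,891,400 = R$1,480,872.00.
Interest = R$555,300.00, so EBIT − I = R$925,572.00.
Degree of combined leverage = contribution ÷ (EBIT − I) = R$4,372,272.00 ÷ R$925,572.00 = 4.7239.
EPS therefore changes by 4.7239 × (-6.1%) = -28.8%.

-28.8%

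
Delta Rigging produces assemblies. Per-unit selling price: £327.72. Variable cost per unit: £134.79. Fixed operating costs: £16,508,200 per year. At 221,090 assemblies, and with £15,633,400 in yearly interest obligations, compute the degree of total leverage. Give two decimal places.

At 221,090 units, contribution = 221,090 × £192.93 = £42,654,893.70.
Operating income = contribution − fixed costs = £42,654,893.70 − £16,508,200 = £26,146,693.70. Interest = £15,633,400.00.
DOL = £42,654,893.70 ÷ £26,146,693.70 = 1.6314; DFL = £26,146,693.70 ÷ £10,513,293.70 = 2.4870.
DCL = DOL × DFL = 1.6314 × 2.4870 = 4.0573.

4.06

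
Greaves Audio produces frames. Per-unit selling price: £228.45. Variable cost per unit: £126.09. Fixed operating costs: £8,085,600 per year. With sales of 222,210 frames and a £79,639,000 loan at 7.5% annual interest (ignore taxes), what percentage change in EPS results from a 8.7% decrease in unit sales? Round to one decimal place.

At 222,210 units, contribution = 222,210 × £102.36 = £22,745,415.60.
EBIT = £22,745,415.60 − £8,085,600 = £14,659,815.60.
Interest = £5,972,925.00, so EBIT − I = £8,686,890.60.
DCL = total CM / (EBIT − I) = £22,745,415.60 / £8,686,890.60 = 2.6184.
EPS therefore changes by 2.6184 × (-8.7%) = -22.8%.

-22.8%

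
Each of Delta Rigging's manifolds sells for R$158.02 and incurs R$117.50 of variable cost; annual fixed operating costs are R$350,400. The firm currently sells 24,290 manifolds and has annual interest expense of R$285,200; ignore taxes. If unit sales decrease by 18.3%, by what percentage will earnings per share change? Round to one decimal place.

-51.7%

Total contribution margin = 24,290 × R$40.52 = R$984,230.80.
EBIT = R$984,230.80 − R$350,400 = R$633,830.80.
After interest of R$285,200.00, pre-tax earnings = R$348,630.80.
DCL = total CM / (EBIT − I) = R$984,230.80 / R$348,630.80 = 2.8231.
%ΔEPS = DCL × %ΔSales = 2.8231 × -18.3% = -51.7%.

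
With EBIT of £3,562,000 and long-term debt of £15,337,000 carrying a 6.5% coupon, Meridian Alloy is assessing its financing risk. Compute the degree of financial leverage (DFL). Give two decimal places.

1.39

Annual interest charges come to £996,905.00.
DFL = EBIT ÷ (EBIT − I) = £3,562,000 ÷ (£3,562,000 − £996,905.00) = £3,562,000 ÷ £2,565,095.00 = 1.3886.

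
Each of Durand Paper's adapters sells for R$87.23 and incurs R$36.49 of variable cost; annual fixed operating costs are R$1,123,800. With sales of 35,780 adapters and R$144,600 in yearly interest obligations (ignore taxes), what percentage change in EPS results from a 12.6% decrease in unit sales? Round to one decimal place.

Contribution at this volume is 35,780 × R$50.74 = R$1,815,477.20.
Operating income = contribution − fixed costs = R$1,815,477.20 − R$1,123,800 = R$691,677.20.
Interest = R$144,600.00, so EBIT − I = R$547,077.20.
DCL = total CM / (EBIT − I) = R$1,815,477.20 / R$547,077.20 = 3.3185.
EPS therefore changes by 3.3185 × (-12.6%) = -41.8%.

-41.8%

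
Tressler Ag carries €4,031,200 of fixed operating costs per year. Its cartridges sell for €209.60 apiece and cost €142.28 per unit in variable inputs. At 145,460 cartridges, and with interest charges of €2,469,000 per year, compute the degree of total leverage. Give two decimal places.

2.97

Contribution at this volume is 145,460 × €67.32 = €9,792,367.20.
Operating income = contribution − fixed costs = €9,792,367.20 − €4,031,200 = €5,761,167.20. Interest = €2,469,000.00.
DOL = €9,792,367.20 ÷ €5,761,167.20 = 1.6997; DFL = €5,761,167.20 ÷ €3,292,167.20 = 1.7500.
DCL = DOL × DFL = 1.6997 × 1.7500 = 2.9745.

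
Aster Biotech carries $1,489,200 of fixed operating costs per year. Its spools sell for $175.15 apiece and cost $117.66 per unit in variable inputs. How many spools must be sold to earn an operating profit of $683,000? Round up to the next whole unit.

37,784 spools

Unit CM = price − variable cost = $175.15 − $117.66 = $57.49.
Units = (FC + target) / CM = ($1,489,200 + $683,000) / $57.49 = 37,783.96, so 37,784 spools.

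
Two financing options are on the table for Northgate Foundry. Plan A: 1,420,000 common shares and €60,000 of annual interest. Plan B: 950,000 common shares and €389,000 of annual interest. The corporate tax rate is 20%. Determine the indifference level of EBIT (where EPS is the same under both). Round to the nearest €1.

€1,054,000

Set EPS_A = EPS_B: (EBIT − €60,000)(1 − 0.20) ÷ 1,420,000 = (EBIT − €389,000)(1 − 0.20) ÷ 950,000.
The (1 − t) factor cancels: (EBIT − 60,000) × 950,000 = (EBIT − 389,000) × 1,420,000.
Solving, EBIT = (389,000·1,420,000 − 60,000·950,000) / (1,420,000 − 950,000) = 495,380,000,000 / 470,000 = 1,054,000.00.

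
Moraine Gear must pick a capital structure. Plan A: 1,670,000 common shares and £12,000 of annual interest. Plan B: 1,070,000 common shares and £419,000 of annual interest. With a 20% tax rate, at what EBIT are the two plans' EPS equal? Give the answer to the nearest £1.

£1,144,817

At indifference, (EBIT − 12,000)(1 − t)/1,670,000 = (EBIT − 419,000)(1 − t)/1,070,000.
Cancelling (1 − t) and cross-multiplying: 1,070,000·(EBIT − 12,000) = 1,670,000·(EBIT − 419,000).
Solving, EBIT = (419,000·1,670,000 − 12,000·1,070,000) / (1,670,000 − 1,070,000) = 686,890,000,000 / 600,000 = 1,144,816.67.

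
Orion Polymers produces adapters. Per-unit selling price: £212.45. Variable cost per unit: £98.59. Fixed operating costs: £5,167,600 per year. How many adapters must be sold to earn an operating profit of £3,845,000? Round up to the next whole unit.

Each unit contributes £212.45 − £98.59 = £113.86.
Need Q such that Q × £113.86 − £5,167,600 = £3,845,000, i.e. Q = £9,012,600 / £113.86 = 79,155.10 → 79,156.

79,156 adapters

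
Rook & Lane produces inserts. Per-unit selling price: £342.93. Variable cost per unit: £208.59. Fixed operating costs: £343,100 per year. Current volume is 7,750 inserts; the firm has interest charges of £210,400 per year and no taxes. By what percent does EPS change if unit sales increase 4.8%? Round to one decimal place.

+10.2%

Total contribution margin = 7,750 × £134.34 = £1,041,135.00.
Operating income = contribution − fixed costs = £1,041,135.00 − £343,100 = £698,035.00.
After interest of £210,400.00, pre-tax earnings = £487,635.00.
DCL = total CM / (EBIT − I) = £1,041,135.00 / £487,635.00 = 2.1351.
EPS therefore changes by 2.1351 × (+4.8%) = +10.2%.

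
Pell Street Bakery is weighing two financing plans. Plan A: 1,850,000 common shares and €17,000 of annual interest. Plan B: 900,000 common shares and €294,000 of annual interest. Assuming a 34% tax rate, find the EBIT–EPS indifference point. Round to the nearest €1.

Set EPS_A = EPS_B: (EBIT − €17,000)(1 − 0.34) ÷ 1,850,000 = (EBIT − €294,000)(1 − 0.34) ÷ 900,000.
Cancelling (1 − t) and cross-multiplying: 900,000·(EBIT − 17,000) = 1,850,000·(EBIT − 294,000).
Solving, EBIT = (294,000·1,850,000 − 17,000·900,000) / (1,850,000 − 900,000) = 528,600,000,000 / 950,000 = 556,421.05.

€556,421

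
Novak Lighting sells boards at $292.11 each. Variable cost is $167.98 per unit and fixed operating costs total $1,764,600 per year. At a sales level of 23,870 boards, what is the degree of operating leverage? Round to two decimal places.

Contribution at this volume is 23,870 × $124.13 = $2,962,983.10.
Subtracting fixed costs: EBIT = $2,962,983.10 − $1,764,600 = $1,198,383.10.
Degree of operating leverage = $2,962,983.10 / $1,198,383.10 = 2.4725.

2.47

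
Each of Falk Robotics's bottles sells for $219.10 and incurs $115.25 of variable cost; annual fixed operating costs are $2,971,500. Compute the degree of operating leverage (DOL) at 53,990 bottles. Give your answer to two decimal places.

At 53,990 units, contribution = 53,990 × $103.85 = $5,606,861.50.
EBIT = $5,606,861.50 − $2,971,500 = $2,635,361.50.
DOL = contribution ÷ EBIT = $5,606,861.50 ÷ $2,635,361.50 = 2.1275.

2.13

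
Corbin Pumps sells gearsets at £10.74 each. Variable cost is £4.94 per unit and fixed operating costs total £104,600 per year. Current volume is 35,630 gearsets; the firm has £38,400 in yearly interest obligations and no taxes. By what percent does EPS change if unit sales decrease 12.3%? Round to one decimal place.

Total contribution margin = 35,630 × £5.80 = £206,654.00.
Operating income = contribution − fixed costs = £206,654.00 − £104,600 = £102,054.00.
Interest = £38,400.00, so EBIT − I = £63,654.00.
DCL = total CM / (EBIT − I) = £206,654.00 / £63,654.00 = 3.2465.
EPS therefore changes by 3.2465 × (-12.3%) = -39.9%.

-39.9%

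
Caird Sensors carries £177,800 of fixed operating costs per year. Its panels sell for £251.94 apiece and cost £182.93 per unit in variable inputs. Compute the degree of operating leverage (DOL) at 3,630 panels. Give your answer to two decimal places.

3.45

At 3,630 units, contribution = 3,630 × £69.01 = £250,506.30.
Subtracting fixed costs: EBIT = £250,506.30 − £177,800 = £72,706.30.
So DOL = total CM / EBIT = £250,506.30 / £72,706.30 = 3.4455.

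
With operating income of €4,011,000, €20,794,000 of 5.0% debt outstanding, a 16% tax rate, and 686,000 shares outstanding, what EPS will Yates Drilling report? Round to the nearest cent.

Interest = €1,039,700.00, so EBT = €4,011,000 − €1,039,700.00 = €2,971,300.00.
Net income = €2,971,300.00 × (1 − 0.16) = €2,495,892.00.
Per share: €2,495,892.00 / 686,000 shares = €3.64.

€3.64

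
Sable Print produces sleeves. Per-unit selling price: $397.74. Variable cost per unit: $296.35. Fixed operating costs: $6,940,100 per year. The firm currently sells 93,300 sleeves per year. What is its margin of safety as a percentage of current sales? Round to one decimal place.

26.6%

Each unit contributes $397.74 − $296.35 = $101.39. Break-even units = $6,940,100 ÷ $101.39 = 68,449.55; break-even revenue = 68,449.55 × $397.74 = $27,225,124.51.
Actual sales revenue = 93,300 × $397.74 = $37,109,142.00.
Margin of safety = ($37,109,142.00 − $27,225,124.51) ÷ $37,109,142.00 = 26.6%.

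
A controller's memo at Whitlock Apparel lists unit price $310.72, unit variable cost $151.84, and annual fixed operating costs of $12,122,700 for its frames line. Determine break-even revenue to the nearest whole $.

$23,708,241

Contribution margin per unit = $310.72 − $151.84 = $158.88, a CM ratio of $158.88 ÷ $310.72 = 0.5113.
Break-even revenue = fixed costs × price ÷ CM = $12,122,700 × $310.72 ÷ $158.88 = $23,708,241.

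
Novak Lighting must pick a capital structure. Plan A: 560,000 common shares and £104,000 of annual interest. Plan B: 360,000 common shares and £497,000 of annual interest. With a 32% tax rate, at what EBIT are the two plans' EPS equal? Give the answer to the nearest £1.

£1,204,400

At indifference, (EBIT − 104,000)(1 − t)/560,000 = (EBIT − 497,000)(1 − t)/360,000.
The (1 − t) factor cancels: (EBIT − 104,000) × 360,000 = (EBIT − 497,000) × 560,000.
EBIT × (560,000 − 360,000) = 497,000 × 560,000 − 104,000 × 360,000 = 240,880,000,000, so EBIT = 240,880,000,000 ÷ 200,000 = 1,204,400.00.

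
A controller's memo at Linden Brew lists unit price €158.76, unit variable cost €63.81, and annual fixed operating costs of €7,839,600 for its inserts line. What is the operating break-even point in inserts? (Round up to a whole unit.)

82,566 inserts

Each unit contributes €158.76 − €63.81 = €94.95.
Break-even volume = fixed costs ÷ CM per unit = €7,839,600 ÷ €94.95 = 82,565.56, so 82,566 inserts.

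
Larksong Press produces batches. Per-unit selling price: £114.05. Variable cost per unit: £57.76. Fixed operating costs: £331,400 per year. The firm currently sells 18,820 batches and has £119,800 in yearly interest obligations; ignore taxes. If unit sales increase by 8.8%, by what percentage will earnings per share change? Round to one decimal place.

At 18,820 units, contribution = 18,820 × £56.29 = £1,059,377.80.
EBIT = £1,059,377.80 − £331,400 = £727,977.80.
After interest of £119,800.00, pre-tax earnings = £608,177.80.
Degree of combined leverage = contribution ÷ (EBIT − I) = £1,059,377.80 ÷ £608,177.80 = 1.7419.
EPS therefore changes by 1.7419 × (+8.8%) = +15.3%.

+15.3%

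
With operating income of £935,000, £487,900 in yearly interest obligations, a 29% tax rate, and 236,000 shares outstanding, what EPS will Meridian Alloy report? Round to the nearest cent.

Pre-tax income = £935,000 − £487,900.00 = £447,100.00.
Net income = £447,100.00 × (1 − 0.29) = £317,441.00.
Per share: £317,441.00 / 236,000 shares = £1.35.

£1.35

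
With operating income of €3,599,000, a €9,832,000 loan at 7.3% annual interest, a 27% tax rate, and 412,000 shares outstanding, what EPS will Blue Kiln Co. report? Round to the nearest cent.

€5.11

Interest = €717,736.00, so EBT = €3,599,000 − €717,736.00 = €2,881,264.00.
After tax at 27%: net income = €2,881,264.00 × 0.73 = €2,103,322.72.
Per share: €2,103,322.72 / 412,000 shares = €5.11.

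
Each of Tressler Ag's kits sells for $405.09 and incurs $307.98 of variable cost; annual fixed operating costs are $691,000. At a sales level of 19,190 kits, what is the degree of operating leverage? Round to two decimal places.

Contribution at this volume is 19,190 × $97.11 = $1,863,540.90.
EBIT = $1,863,540.90 − $691,000 = $1,172,540.90.
So DOL = total CM / EBIT = $1,863,540.90 / $1,172,540.90 = 1.5893.

1.59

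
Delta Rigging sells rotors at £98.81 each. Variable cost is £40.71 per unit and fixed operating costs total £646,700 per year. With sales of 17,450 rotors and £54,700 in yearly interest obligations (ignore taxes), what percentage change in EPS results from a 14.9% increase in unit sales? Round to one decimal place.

Total contribution margin = 17,450 × £58.10 = £1,013,845.00.
Subtracting fixed costs: EBIT = £1,013,845.00 − £646,700 = £367,145.00.
Interest = £54,700.00, so EBIT − I = £312,445.00.
DCL = total CM / (EBIT − I) = £1,013,845.00 / £312,445.00 = 3.2449.
%ΔEPS = DCL × %ΔSales = 3.2449 × +14.9% = +48.3%.

+48.3%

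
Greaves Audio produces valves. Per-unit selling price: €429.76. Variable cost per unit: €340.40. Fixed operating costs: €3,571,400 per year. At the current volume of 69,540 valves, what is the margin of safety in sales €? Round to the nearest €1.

Each unit contributes €429.76 − €340.40 = €89.36. Break-even units = €3,571,400 ÷ €89.36 = 39,966.43; break-even revenue = 39,966.43 × €429.76 = €17,175,972.07.
Actual sales revenue = 69,540 × €429.76 = €29,885,510.40.
Margin of safety = €29,885,510.40 − €17,175,972.07 = €12,709,538.

€12,709,538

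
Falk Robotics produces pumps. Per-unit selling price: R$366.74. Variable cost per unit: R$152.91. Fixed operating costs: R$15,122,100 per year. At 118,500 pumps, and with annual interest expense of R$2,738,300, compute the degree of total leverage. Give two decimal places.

Contribution at this volume is 118,500 × R$213.83 = R$25,338,855.00.
EBIT = R$25,338,855.00 − R$15,122,100 = R$10,216,755.00. Interest = R$2,738,300.00.
DOL = R$25,338,855.00 ÷ R$10,216,755.00 = 2.4801; DFL = R$10,216,755.00 ÷ R$7,478,455.00 = 1.3662.
Combined leverage = 2.4801 × 1.3662 = 3.3883.

3.39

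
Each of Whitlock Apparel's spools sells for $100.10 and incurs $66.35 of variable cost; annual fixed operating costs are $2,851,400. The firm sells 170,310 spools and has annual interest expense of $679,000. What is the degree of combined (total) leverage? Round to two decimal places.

Total contribution margin = 170,310 × $33.75 = $5,747,962.50.
Subtracting fixed costs: EBIT = $5,747,962.50 − $2,851,400 = $2,896,562.50. Interest = $679,000.00.
DOL = $5,747,962.50 ÷ $2,896,562.50 = 1.9844; DFL = $2,896,562.50 ÷ $2,217,562.50 = 1.3062.
DCL = DOL × DFL = 1.9844 × 1.3062 = 2.5920.

2.59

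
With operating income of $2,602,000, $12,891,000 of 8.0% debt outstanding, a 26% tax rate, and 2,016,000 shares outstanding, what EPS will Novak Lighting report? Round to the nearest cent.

$0.58

Interest = $1,031,280.00, so EBT = $2,602,000 − $1,031,280.00 = $1,570,720.00.
After tax at 26%: net income = $1,570,720.00 × 0.74 = $1,162,332.80.
EPS = $1,162,332.80 ÷ 2,016,000 = $0.58.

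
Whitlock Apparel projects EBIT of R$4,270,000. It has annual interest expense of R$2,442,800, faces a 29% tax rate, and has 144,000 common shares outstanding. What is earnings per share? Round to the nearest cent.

Interest = R$2,442,800.00, so EBT = R$4,270,000 − R$2,442,800.00 = R$1,827,200.00.
After tax at 29%: net income = R$1,827,200.00 × 0.71 = R$1,297,312.00.
Per share: R$1,297,312.00 / 144,000 shares = R$9.01.

R$9.01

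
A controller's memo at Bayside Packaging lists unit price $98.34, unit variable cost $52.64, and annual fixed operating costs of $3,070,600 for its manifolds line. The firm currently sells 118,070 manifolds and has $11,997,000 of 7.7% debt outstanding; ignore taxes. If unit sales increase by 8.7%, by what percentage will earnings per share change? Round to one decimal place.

Total contribution margin = 118,070 × $45.70 = $5,395,799.00.
Subtracting fixed costs: EBIT = $5,395,799.00 − $3,070,600 = $2,325,199.00.
After interest of $923,769.00, pre-tax earnings = $1,401,430.00.
Degree of combined leverage = contribution ÷ (EBIT − I) = $5,395,799.00 ÷ $1,401,430.00 = 3.8502.
%ΔEPS = DCL × %ΔSales = 3.8502 × +8.7% = +33.5%.

+33.5%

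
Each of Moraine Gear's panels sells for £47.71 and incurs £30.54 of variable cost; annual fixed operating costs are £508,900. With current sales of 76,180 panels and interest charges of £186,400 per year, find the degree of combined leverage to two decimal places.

At 76,180 units, contribution = 76,180 × £17.17 = £1,308,010.60.
EBIT = £1,308,010.60 − £508,900 = £799,110.60. Interest = £186,400.00.
DOL = £1,308,010.60 ÷ £799,110.60 = 1.6368; DFL = £799,110.60 ÷ £612,710.60 = 1.3042.
DCL = DOL × DFL = 1.6368 × 1.3042 = 2.1347.

2.13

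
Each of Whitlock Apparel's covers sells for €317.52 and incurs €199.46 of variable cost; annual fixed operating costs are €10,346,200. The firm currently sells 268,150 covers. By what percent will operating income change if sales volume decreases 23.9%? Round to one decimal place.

-35.5%

Total contribution margin = 268,150 × €118.06 = €31,657,789.00.
EBIT = €31,657,789.00 − €10,346,200 = €21,311,589.00.
DOL = contribution ÷ EBIT = €31,657,789.00 ÷ €21,311,589.00 = 1.4855.
So EBIT moves 1.4855 × (-23.9%) = -35.5%.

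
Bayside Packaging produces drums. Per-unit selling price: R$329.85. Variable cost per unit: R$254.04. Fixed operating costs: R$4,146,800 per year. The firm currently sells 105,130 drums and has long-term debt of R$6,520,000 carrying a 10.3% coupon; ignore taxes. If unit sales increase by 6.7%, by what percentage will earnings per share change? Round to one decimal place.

+16.9%

At 105,130 units, contribution = 105,130 × R$75.81 = R$7,969,905.30.
Subtracting fixed costs: EBIT = R$7,969,905.30 − R$4,146,800 = R$3,823,105.30.
Interest = R$671,560.00, so EBIT − I = R$3,151,545.30.
Degree of combined leverage = contribution ÷ (EBIT − I) = R$7,969,905.30 ÷ R$3,151,545.30 = 2.5289.
%ΔEPS = DCL × %ΔSales = 2.5289 × +6.7% = +16.9%.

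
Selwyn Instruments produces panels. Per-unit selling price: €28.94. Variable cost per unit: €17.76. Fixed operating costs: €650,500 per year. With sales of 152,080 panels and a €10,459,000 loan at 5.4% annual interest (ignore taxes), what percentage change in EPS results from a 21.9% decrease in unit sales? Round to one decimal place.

Contribution at this volume is 152,080 × €11.18 = €1,700,254.40.
EBIT = €1,700,254.40 − €650,500 = €1,049,754.40.
After interest of €564,786.00, pre-tax earnings = €484,968.40.
Degree of combined leverage = contribution ÷ (EBIT − I) = €1,700,254.40 ÷ €484,968.40 = 3.5059.
%ΔEPS = DCL × %ΔSales = 3.5059 × -21.9% = -76.8%.

-76.8%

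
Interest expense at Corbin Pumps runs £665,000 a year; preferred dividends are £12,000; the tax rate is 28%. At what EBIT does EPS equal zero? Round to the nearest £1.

Grossing the preferred dividend up to pre-tax terms: £12,000 / (1 − 0.28) = £16,666.67.
EPS = 0 when EBIT covers interest plus the pre-tax preferred burden: £665,000 + £16,666.67 = £681,666.67.

£681,667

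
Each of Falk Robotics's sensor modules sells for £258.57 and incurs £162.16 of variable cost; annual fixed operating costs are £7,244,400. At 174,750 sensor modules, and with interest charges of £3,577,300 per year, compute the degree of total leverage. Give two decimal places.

Total contribution margin = 174,750 × £96.41 = £16,847,647.50.
Subtracting fixed costs: EBIT = £16,847,647.50 − £7,244,400 = £9,603,247.50. Interest = £3,577,300.00.
DOL = £16,847,647.50 ÷ £9,603,247.50 = 1.7544; DFL = £9,603,247.50 ÷ £6,025,947.50 = 1.5936.
Combined leverage = 1.7544 × 1.5936 = 2.7958.

2.80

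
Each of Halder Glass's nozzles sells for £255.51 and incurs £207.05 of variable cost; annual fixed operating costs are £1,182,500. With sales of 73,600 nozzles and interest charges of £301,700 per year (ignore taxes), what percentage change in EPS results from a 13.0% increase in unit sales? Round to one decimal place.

At 73,600 units, contribution = 73,600 × £48.46 = £3,566,656.00.
Operating income = contribution − fixed costs = £3,566,656.00 − £1,182,500 = £2,384,156.00.
Interest = £301,700.00, so EBIT − I = £2,082,456.00.
Degree of combined leverage = contribution ÷ (EBIT − I) = £3,566,656.00 ÷ £2,082,456.00 = 1.7127.
EPS therefore changes by 1.7127 × (+13.0%) = +22.3%.

+22.3%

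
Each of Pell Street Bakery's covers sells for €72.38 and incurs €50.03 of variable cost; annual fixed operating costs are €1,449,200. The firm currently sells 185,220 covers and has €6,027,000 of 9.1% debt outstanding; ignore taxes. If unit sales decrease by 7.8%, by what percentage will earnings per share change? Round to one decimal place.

-15.1%

Contribution at this volume is 185,220 × €22.35 = €4,139,667.00.
EBIT = €4,139,667.00 − €1,449,200 = €2,690,467.00.
Interest = €548,457.00, so EBIT − I = €2,142,010.00.
Degree of combined leverage = contribution ÷ (EBIT − I) = €4,139,667.00 ÷ €2,142,010.00 = 1.9326.
EPS therefore changes by 1.9326 × (-7.8%) = -15.1%.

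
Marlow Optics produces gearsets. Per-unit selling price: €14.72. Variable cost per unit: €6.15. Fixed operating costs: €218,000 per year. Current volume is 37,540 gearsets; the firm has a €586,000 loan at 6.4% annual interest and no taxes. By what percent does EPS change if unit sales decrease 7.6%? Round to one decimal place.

Total contribution margin = 37,540 × €8.57 = €321,717.80.
Subtracting fixed costs: EBIT = €321,717.80 − €218,000 = €103,717.80.
After interest of €37,504.00, pre-tax earnings = €66,213.80.
DCL = total CM / (EBIT − I) = €321,717.80 / €66,213.80 = 4.8588.
%ΔEPS = DCL × %ΔSales = 4.8588 × -7.6% = -36.9%.

-36.9%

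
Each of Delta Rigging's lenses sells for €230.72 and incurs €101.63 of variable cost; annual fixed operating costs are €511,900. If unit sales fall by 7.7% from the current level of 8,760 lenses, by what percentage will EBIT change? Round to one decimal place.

At 8,760 units, contribution = 8,760 × €129.09 = €1,130,828.40.
Operating income = contribution − fixed costs = €1,130,828.40 − €511,900 = €618,928.40.
So DOL = total CM / EBIT = €1,130,828.40 / €618,928.40 = 1.8271.
Operating income changes by 1.8271 × -7.7% = -14.1%.

-14.1%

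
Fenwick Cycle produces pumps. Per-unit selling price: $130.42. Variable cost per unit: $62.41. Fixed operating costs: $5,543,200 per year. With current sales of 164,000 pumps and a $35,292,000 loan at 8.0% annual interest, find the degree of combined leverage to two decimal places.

4.00

At 164,000 units, contribution = 164,000 × $68.01 = $11,153,640.00.
EBIT = $11,153,640.00 − $5,543,200 = $5,610,440.00. Interest = $2,823,360.00.
DOL = $11,153,640.00 ÷ $5,610,440.00 = 1.9880; DFL = $5,610,440.00 ÷ $2,787,080.00 = 2.0130.
DCL = DOL × DFL = 1.9880 × 2.0130 = 4.0018.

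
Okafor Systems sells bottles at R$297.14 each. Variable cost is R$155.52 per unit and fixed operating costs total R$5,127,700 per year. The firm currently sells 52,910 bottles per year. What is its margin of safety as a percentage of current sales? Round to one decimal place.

31.6%

Unit CM = price − variable cost = R$297.14 − R$155.52 = R$141.62. Break-even units = R$5,127,700 ÷ R$141.62 = 36,207.46; break-even revenue = 36,207.46 × R$297.14 = R$10,758,683.65.
Current sales = 52,910 × R$297.14 = R$15,721,677.40.
Margin of safety = (R$15,721,677.40 − R$10,758,683.65) ÷ R$15,721,677.40 = 31.6%.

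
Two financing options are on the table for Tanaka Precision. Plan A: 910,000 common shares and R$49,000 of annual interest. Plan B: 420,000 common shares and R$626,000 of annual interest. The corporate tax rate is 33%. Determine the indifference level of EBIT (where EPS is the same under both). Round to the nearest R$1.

Set EPS_A = EPS_B: (EBIT − R$49,000)(1 − 0.33) ÷ 910,000 = (EBIT − R$626,000)(1 − 0.33) ÷ 420,000.
Cancelling (1 − t) and cross-multiplying: 420,000·(EBIT − 49,000) = 910,000·(EBIT − 626,000).
EBIT × (910,000 − 420,000) = 626,000 × 910,000 − 49,000 × 420,000 = 549,080,000,000, so EBIT = 549,080,000,000 ÷ 490,000 = 1,120,571.43.

R$1,120,571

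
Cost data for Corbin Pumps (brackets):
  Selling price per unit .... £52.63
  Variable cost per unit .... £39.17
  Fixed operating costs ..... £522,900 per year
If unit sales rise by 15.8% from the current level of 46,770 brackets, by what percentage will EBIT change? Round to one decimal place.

Contribution at this volume is 46,770 × £13.46 = £629,524.20.
Operating income = contribution − fixed costs = £629,524.20 − £522,900 = £106,624.20.
DOL = contribution ÷ EBIT = £629,524.20 ÷ £106,624.20 = 5.9041.
Operating income changes by 5.9041 × +15.8% = +93.3%.

+93.3%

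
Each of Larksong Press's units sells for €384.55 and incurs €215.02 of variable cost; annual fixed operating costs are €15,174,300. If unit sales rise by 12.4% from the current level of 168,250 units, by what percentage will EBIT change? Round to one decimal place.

Total contribution margin = 168,250 × €169.53 = €28,523,422.50.
Subtracting fixed costs: EBIT = €28,523,422.50 − €15,174,300 = €13,349,122.50.
DOL = contribution ÷ EBIT = €28,523,422.50 ÷ €13,349,122.50 = 2.1367.
%ΔEBIT = DOL × %ΔSales = 2.1367 × +12.4% = +26.5%.

+26.5%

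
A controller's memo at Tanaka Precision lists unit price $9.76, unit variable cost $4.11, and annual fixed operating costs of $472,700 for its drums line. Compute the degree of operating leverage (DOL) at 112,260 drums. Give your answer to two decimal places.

3.93

Contribution at this volume is 112,260 × $5.65 = $634,269.00.
Subtracting fixed costs: EBIT = $634,269.00 − $472,700 = $161,569.00.
Degree of operating leverage = $634,269.00 / $161,569.00 = 3.9257.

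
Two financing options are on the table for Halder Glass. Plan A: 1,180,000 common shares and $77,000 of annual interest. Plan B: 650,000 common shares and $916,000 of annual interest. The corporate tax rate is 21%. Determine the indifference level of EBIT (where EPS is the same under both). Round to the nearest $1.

Set EPS_A = EPS_B: (EBIT − $77,000)(1 − 0.21) ÷ 1,180,000 = (EBIT − $916,000)(1 − 0.21) ÷ 650,000.
Cancelling (1 − t) and cross-multiplying: 650,000·(EBIT − 77,000) = 1,180,000·(EBIT − 916,000).
EBIT × (1,180,000 − 650,000) = 916,000 × 1,180,000 − 77,000 × 650,000 = 1,030,830,000,000, so EBIT = 1,030,830,000,000 ÷ 530,000 = 1,944,962.26.

$1,944,962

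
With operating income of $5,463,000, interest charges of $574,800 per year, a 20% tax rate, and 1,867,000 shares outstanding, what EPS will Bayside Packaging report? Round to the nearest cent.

Pre-tax income = $5,463,000 − $574,800.00 = $4,888,200.00.
After tax at 20%: net income = $4,888,200.00 × 0.80 = $3,910,560.00.
Per share: $3,910,560.00 / 1,867,000 shares = $2.09.

$2.09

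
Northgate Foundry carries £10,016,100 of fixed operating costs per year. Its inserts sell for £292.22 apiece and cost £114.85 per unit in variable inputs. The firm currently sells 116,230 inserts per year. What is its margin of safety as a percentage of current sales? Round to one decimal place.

Contribution margin per unit = £292.22 − £114.85 = £177.37. Break-even units = £10,016,100 ÷ £177.37 = 56,470.09; break-even revenue = 56,470.09 × £292.22 = £16,501,689.93.
Current sales = 116,230 × £292.22 = £33,964,730.60.
Margin of safety = (£33,964,730.60 − £16,501,689.93) ÷ £33,964,730.60 = 51.4%.

51.4%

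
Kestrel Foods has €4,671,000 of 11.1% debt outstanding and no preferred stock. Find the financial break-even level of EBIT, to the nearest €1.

Annual interest = 11.1% × €4,671,000 = €518,481.00.
With no preferred dividends, EPS = 0 when EBIT exactly covers interest, so the financial break-even EBIT is €518,481.00.

€518,481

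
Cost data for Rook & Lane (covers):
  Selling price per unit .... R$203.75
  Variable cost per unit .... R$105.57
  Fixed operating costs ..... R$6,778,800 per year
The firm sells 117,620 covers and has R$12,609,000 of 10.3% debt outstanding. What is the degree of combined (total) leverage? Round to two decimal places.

Contribution at this volume is 117,620 × R$98.18 = R$11,547,931.60.
Subtracting fixed costs: EBIT = R$11,547,931.60 − R$6,778,800 = R$4,769,131.60. Interest = R$1,298,727.00, so EBIT − I = R$3,470,404.60.
DCL = contribution ÷ (EBIT − I) = R$11,547,931.60 ÷ R$3,470,404.60 = 3.3275.

3.33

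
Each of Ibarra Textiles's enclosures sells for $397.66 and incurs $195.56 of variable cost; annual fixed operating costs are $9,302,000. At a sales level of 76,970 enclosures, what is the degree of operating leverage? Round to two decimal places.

2.49

Contribution at this volume is 76,970 × $202.10 = $15,555,637.00.
Operating income = contribution − fixed costs = $15,555,637.00 − $9,302,000 = $6,253,637.00.
So DOL = total CM / EBIT = $15,555,637.00 / $6,253,637.00 = 2.4875.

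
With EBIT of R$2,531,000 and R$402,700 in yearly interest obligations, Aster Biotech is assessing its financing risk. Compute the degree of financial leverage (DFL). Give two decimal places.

Interest = R$402,700.00.
Degree of financial leverage = EBIT / (EBIT − interest) = R$2,531,000 / R$2,128,300.00 = 1.1892.

1.19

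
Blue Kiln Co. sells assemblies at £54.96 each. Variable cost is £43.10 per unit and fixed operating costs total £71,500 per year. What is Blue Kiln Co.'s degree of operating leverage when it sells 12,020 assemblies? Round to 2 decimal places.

2.01

At 12,020 units, contribution = 12,020 × £11.86 = £142,557.20.
Subtracting fixed costs: EBIT = £142,557.20 − £71,500 = £71,057.20.
So DOL = total CM / EBIT = £142,557.20 / £71,057.20 = 2.0062.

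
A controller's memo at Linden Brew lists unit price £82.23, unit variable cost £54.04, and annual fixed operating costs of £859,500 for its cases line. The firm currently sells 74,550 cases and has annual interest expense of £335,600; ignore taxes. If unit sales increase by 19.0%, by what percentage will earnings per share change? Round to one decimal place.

At 74,550 units, contribution = 74,550 × £28.19 = £2,101,564.50.
Subtracting fixed costs: EBIT = £2,101,564.50 − £859,500 = £1,242,064.50.
Interest = £335,600.00, so EBIT − I = £906,464.50.
DCL = total CM / (EBIT − I) = £2,101,564.50 / £906,464.50 = 2.3184.
EPS therefore changes by 2.3184 × (+19.0%) = +44.0%.

+44.0%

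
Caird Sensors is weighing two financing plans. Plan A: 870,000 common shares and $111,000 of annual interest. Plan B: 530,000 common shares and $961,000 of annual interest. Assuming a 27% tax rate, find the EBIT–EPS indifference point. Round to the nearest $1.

$2,286,000

Set EPS_A = EPS_B: (EBIT − $111,000)(1 − 0.27) ÷ 870,000 = (EBIT − $961,000)(1 − 0.27) ÷ 530,000.
The (1 − t) factor cancels: (EBIT − 111,000) × 530,000 = (EBIT − 961,000) × 870,000.
EBIT × (870,000 − 530,000) = 961,000 × 870,000 − 111,000 × 530,000 = 777,240,000,000, so EBIT = 777,240,000,000 ÷ 340,000 = 2,286,000.00.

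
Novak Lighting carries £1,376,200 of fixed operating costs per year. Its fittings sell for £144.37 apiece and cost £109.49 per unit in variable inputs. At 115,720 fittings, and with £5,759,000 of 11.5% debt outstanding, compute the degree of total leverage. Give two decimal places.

2.02

At 115,720 units, contribution = 115,720 × £34.88 = £4,036,313.60.
Subtracting fixed costs: EBIT = £4,036,313.60 − £1,376,200 = £2,660,113.60. Interest = £662,285.00, so EBIT − I = £1,997,828.60.
Degree of total leverage = total CM / (EBIT − interest) = £4,036,313.60 / £1,997,828.60 = 2.0204.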